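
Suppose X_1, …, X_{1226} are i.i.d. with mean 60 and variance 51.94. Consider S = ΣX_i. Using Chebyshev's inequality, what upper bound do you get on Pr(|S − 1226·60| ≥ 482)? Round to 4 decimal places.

0.2741

Var(S) = n·Var(X_i) = 1226·51.94 = 63678.44.
Chebyshev: Pr(|S − 1226·60| ≥ 482) ≤ Var(S)/482² = 63678.44/232324 = 0.2741.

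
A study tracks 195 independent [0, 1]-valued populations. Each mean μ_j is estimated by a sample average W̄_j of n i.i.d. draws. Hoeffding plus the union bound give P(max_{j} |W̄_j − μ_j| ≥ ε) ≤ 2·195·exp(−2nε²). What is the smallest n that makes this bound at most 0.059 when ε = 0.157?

Need 2·195·exp(−2nε²) ≤ 0.059, i.e. exp(−2nε²) ≤ 0.059/390.
So 2nε² ≥ ln(390/0.059) = 8.796365.
Hence n ≥ 8.796365/(2·0.157²) = 178.432.
The smallest integer n is 179.

179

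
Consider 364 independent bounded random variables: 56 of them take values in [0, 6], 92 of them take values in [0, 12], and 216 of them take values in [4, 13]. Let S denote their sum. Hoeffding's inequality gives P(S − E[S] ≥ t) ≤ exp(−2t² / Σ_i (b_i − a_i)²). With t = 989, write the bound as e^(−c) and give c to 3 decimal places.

Σ(b_i − a_i)² = 56·6² + 92·12² + 216·9² = 32760.
c = 2t² / 32760 = 2·989² / 32760 = 59.7143.

59.714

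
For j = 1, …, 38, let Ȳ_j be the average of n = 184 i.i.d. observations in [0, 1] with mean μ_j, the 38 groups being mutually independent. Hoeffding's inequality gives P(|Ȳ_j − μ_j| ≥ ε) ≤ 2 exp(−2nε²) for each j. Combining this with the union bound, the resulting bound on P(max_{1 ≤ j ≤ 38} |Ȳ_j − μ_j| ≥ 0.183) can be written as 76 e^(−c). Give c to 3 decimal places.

Union bound over the 38 events: P(max_{1 ≤ j ≤ 38} |Ȳ_j − μ_j| ≥ 0.183) ≤ 38·2·exp(−2nε²) = 76 exp(−2·184·0.183²).
So c = 2·184·0.183² = 12.3240.

12.324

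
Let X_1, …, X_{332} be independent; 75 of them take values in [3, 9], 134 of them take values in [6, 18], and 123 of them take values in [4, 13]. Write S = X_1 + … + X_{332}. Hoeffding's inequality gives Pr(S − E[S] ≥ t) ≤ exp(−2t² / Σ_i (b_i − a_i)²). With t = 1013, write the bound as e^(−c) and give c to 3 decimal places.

64.218

Σ(b_i − a_i)² = 75·6² + 134·12² + 123·9² = 31959.
c = 2t² / 31959 = 2·1013² / 31959 = 64.2178.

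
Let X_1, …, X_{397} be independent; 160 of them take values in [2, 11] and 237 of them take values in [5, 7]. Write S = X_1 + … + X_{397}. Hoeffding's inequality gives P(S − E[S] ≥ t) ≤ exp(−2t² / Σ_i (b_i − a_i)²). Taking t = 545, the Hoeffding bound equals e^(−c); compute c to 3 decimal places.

42.713

Σ(b_i − a_i)² = 160·9² + 237·2² = 13908.
c = 2t² / 13908 = 2·545² / 13908 = 42.7128.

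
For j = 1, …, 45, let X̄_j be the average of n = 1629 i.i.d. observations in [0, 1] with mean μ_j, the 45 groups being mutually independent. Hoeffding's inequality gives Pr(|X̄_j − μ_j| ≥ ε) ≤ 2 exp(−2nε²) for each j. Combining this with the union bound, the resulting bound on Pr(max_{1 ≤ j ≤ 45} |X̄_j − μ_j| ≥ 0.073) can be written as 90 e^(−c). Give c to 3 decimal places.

Union bound over the 45 events: Pr(max_{1 ≤ j ≤ 45} |X̄_j − μ_j| ≥ 0.073) ≤ 45·2·exp(−2nε²) = 90 exp(−2·1629·0.073²).
So c = 2·1629·0.073² = 17.3619.

17.362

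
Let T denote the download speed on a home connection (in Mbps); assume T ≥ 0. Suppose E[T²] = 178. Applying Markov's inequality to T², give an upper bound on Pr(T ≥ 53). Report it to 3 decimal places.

Since T ≥ 0, the event {T ≥ 53} is the same as {T² ≥ 2809}.
Markov's inequality applied to T² gives Pr(T² ≥ 2809) ≤ E[T²]/2809 = 178/2809 = 0.0634.

0.063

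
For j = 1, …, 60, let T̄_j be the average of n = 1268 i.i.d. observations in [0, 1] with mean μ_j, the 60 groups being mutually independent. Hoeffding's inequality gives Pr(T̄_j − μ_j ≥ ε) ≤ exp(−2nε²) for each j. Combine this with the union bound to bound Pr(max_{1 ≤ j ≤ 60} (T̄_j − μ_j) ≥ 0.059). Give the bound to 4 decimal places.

Per-experiment Hoeffding bound: exp(−2·1268·0.059²) = exp(−8.82782) = 0.0001466.
Union bound over 60 events: 60·0.0001466 = 0.00880.

0.0088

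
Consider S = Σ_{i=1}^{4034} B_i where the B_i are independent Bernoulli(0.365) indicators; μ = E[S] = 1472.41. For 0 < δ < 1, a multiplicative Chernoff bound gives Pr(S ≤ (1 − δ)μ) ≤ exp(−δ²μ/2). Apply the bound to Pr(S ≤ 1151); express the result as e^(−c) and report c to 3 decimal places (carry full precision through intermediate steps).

35.080

Write 1151 = (1 − δ)μ, so δ = 1 − 1151/1472.41 = 0.2182884…
Then the exponent is δ²μ/2 = (μ − 1151)²/(2μ) = 35.080035.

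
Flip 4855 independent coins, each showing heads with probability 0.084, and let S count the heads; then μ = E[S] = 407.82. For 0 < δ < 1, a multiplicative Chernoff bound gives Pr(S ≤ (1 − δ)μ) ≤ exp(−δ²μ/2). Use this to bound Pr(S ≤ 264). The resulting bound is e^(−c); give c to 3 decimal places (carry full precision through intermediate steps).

25.359

Write 264 = (1 − δ)μ, so δ = 1 − 264/407.82 = 0.3526556…
Then the exponent is δ²μ/2 = (μ − 264)²/(2μ) = 25.359463.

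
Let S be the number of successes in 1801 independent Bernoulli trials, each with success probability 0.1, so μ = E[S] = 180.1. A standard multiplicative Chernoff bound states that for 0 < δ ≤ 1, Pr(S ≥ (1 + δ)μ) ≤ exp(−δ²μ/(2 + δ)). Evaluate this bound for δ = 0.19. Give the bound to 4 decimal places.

0.0514

Exponent = δ²μ/(2 + δ) = 0.19²·180.1/2.19 = 2.9688.
Bound = exp(−2.9688) = 0.05137.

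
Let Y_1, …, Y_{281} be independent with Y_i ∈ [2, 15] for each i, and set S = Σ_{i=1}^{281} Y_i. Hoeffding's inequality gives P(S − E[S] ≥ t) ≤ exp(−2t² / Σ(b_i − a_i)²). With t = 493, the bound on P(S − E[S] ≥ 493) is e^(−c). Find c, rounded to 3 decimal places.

Σ(b_i − a_i)² = 281·(13)² = 47489.
c = 2t²/47489 = 2·493²/47489 = 10.2360.

10.236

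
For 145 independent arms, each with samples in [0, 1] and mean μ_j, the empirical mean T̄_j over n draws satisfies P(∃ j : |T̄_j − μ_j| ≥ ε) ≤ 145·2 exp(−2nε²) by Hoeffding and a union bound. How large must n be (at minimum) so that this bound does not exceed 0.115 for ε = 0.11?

Need 2·145·exp(−2nε²) ≤ 0.115, i.e. exp(−2nε²) ≤ 0.115/290.
So 2nε² ≥ ln(290/0.115) = 7.832704.
Hence n ≥ 7.832704/(2·0.11²) = 323.665.
The smallest integer n is 324.

324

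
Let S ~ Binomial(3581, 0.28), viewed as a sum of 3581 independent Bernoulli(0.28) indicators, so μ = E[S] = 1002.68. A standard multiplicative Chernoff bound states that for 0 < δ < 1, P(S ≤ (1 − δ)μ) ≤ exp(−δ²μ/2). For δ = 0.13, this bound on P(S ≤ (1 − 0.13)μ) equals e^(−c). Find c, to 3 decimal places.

8.473

c = δ²μ/2 = 0.13²·1002.68/2 = 8.4726.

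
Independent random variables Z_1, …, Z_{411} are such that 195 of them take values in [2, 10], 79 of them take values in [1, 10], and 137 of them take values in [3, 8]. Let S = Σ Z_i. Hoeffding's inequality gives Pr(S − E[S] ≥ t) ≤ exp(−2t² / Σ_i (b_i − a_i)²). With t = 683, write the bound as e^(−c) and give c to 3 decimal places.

Σ(b_i − a_i)² = 195·8² + 79·9² + 137·5² = 22304.
c = 2t² / 22304 = 2·683² / 22304 = 41.8301.

41.830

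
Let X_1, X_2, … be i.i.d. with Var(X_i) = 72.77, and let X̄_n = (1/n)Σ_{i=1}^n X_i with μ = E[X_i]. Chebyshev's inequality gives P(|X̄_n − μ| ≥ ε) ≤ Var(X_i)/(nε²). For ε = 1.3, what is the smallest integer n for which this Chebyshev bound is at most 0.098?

Require 72.77/(n·1.3²) ≤ 0.098, i.e. n ≥ 72.77/(0.098·1.3²) = 439.379.
The smallest integer n is 440.

440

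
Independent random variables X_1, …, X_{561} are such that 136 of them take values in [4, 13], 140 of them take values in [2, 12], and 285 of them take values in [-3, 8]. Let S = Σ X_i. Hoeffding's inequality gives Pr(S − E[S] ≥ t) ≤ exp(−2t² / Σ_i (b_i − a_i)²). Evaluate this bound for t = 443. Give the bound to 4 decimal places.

Σ(b_i − a_i)² = 136·9² + 140·10² + 285·11² = 59501.
Exponent = 2·443² / 59501 = 6.59649.
Bound = exp(−6.59649) = 0.00137.

0.0014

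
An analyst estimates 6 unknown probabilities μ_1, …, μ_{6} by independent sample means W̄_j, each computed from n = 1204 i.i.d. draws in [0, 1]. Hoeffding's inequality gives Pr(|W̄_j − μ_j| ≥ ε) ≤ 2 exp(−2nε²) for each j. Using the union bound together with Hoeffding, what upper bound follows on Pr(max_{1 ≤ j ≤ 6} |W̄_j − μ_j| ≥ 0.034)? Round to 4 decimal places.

0.7418

Per-experiment Hoeffding bound: 2·exp(−2·1204·0.034²) = 2·exp(−2.78365) = 0.12363.
Union bound over 6 events: 6·0.12363 = 0.74175.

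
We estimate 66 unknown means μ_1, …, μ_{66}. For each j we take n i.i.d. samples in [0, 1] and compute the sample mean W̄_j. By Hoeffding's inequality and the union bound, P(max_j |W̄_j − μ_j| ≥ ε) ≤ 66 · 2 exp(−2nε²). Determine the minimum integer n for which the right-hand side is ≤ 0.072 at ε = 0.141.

Need 2·66·exp(−2nε²) ≤ 0.072, i.e. exp(−2nε²) ≤ 0.072/132.
So 2nε² ≥ ln(132/0.072) = 7.513891.
Hence n ≥ 7.513891/(2·0.141²) = 188.972.
The smallest integer n is 189.

189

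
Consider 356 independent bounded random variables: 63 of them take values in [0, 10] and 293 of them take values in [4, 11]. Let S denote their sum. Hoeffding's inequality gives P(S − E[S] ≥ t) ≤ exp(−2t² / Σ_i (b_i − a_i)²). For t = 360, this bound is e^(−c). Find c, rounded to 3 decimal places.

Σ(b_i − a_i)² = 63·10² + 293·7² = 20657.
c = 2t² / 20657 = 2·360² / 20657 = 12.5478.

12.548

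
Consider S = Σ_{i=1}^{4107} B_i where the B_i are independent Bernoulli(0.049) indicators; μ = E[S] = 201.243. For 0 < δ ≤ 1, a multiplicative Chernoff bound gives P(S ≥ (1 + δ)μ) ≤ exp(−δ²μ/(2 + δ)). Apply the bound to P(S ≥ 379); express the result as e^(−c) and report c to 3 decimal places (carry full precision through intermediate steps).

54.456

Write 379 = (1 + δ)μ, so δ = 379/201.243 − 1 = 0.8832953…
Then the exponent is δ²μ/(2 + δ) = (379 − μ)² / (μ·(2 + δ)) = 54.455721.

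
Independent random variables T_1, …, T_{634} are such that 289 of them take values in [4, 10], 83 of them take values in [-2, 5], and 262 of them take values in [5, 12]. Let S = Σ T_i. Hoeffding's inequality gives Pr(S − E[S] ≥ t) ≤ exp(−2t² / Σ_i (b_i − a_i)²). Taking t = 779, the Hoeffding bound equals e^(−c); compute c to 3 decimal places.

44.443

Σ(b_i − a_i)² = 289·6² + 83·7² + 262·7² = 27309.
c = 2t² / 27309 = 2·779² / 27309 = 44.4426.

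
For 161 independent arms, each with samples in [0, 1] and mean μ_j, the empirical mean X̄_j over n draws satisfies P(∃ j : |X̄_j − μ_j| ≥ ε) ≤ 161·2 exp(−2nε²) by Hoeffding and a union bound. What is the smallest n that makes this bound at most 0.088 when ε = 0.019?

11365

Need 2·161·exp(−2nε²) ≤ 0.088, i.e. exp(−2nε²) ≤ 0.088/322.
So 2nε² ≥ ln(322/0.088) = 8.204970.
Hence n ≥ 8.204970/(2·0.019²) = 11364.224.
The smallest integer n is 11365.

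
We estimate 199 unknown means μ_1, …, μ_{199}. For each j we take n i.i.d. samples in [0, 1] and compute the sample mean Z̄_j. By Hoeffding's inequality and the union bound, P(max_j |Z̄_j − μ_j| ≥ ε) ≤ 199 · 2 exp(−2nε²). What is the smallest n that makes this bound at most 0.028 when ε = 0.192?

Need 2·199·exp(−2nε²) ≤ 0.028, i.e. exp(−2nε²) ≤ 0.028/398.
So 2nε² ≥ ln(398/0.028) = 9.562003.
Hence n ≥ 9.562003/(2·0.192²) = 129.693.
The smallest integer n is 130.

130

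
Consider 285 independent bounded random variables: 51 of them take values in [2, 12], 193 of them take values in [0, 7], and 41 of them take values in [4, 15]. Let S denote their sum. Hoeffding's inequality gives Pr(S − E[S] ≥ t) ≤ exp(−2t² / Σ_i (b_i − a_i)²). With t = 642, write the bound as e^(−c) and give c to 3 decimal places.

42.234

Σ(b_i − a_i)² = 51·10² + 193·7² + 41·11² = 19518.
c = 2t² / 19518 = 2·642² / 19518 = 42.2342.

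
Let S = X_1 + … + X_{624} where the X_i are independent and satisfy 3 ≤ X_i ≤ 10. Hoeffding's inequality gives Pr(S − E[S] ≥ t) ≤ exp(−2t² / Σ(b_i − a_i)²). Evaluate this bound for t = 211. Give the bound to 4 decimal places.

0.0544

Σ(b_i − a_i)² = 624·(7)² = 30576.
Exponent = 2·211²/30576 = 2.9122.
Bound = exp(−2.9122) = 0.05436.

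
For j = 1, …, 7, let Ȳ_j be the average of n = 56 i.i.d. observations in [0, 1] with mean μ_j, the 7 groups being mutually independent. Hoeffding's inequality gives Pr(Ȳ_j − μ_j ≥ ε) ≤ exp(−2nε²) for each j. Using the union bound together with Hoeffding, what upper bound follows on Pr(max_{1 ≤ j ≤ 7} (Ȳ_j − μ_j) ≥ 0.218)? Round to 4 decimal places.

0.0342

Per-experiment Hoeffding bound: exp(−2·56·0.218²) = exp(−5.32269) = 0.0048796.
Union bound over 7 events: 7·0.0048796 = 0.03416.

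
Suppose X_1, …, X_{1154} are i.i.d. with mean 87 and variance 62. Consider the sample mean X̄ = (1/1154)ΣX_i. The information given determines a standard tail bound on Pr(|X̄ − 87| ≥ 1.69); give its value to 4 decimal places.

0.0188

With mean and variance of each term known, Chebyshev's inequality bounds the deviation of the sum (or sample mean).
Var(X̄) = Var(X_i)/n = 62/1154 = 0.053726.
Chebyshev: Pr(|X̄ − 87| ≥ 1.69) ≤ Var(X̄)/(1.69)² = 62/(1154·1.69²) = 0.0188.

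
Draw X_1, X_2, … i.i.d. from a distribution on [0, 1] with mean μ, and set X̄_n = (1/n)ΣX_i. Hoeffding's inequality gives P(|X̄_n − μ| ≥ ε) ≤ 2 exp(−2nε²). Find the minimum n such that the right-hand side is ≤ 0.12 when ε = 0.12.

Require 2·exp(−2nε²) ≤ 0.12, i.e. 2nε² ≥ ln(2/0.12) = 2.813411.
So n ≥ 2.813411 / (2·0.12²) = 97.688.
The smallest integer n is 98.

98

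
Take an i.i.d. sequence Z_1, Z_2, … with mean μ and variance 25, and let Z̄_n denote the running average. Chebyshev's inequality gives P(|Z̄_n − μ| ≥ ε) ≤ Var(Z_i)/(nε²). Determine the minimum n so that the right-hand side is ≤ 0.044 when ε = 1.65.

Require 25/(n·1.65²) ≤ 0.044, i.e. n ≥ 25/(0.044·1.65²) = 208.699.
The smallest integer n is 209.

209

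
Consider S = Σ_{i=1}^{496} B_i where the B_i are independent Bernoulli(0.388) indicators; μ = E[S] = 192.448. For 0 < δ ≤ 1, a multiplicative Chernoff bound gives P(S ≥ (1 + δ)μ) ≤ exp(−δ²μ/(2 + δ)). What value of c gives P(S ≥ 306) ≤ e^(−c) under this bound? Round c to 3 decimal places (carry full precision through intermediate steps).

Write 306 = (1 + δ)μ, so δ = 306/192.448 − 1 = 0.5900399…
Then the exponent is δ²μ/(2 + δ) = (306 − μ)² / (μ·(2 + δ)) = 25.868409.

25.868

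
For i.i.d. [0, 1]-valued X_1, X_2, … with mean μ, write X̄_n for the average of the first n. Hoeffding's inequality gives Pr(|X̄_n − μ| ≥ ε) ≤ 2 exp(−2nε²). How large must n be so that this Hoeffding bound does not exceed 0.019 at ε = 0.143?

Require 2·exp(−2nε²) ≤ 0.019, i.e. 2nε² ≥ ln(2/0.019) = 4.656463.
So n ≥ 4.656463 / (2·0.143²) = 113.856.
The smallest integer n is 114.

114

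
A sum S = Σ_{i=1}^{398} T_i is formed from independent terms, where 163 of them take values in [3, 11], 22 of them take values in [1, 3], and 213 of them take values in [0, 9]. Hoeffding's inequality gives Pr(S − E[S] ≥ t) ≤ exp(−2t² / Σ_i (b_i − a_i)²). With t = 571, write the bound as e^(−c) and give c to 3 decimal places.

Σ(b_i − a_i)² = 163·8² + 22·2² + 213·9² = 27773.
c = 2t² / 27773 = 2·571² / 27773 = 23.4790.

23.479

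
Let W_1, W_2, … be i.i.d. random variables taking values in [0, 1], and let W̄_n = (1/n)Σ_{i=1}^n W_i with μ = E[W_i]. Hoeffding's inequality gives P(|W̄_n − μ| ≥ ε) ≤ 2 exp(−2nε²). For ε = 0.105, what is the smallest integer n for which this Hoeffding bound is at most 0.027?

Require 2·exp(−2nε²) ≤ 0.027, i.e. 2nε² ≥ ln(2/0.027) = 4.305066.
So n ≥ 4.305066 / (2·0.105²) = 195.241.
The smallest integer n is 196.

196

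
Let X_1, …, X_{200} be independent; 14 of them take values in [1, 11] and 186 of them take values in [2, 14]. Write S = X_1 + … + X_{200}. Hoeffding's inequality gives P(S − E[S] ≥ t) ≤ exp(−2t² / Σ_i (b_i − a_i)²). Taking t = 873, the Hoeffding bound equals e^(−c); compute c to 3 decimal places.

54.082

Σ(b_i − a_i)² = 14·10² + 186·12² = 28184.
c = 2t² / 28184 = 2·873² / 28184 = 54.0824.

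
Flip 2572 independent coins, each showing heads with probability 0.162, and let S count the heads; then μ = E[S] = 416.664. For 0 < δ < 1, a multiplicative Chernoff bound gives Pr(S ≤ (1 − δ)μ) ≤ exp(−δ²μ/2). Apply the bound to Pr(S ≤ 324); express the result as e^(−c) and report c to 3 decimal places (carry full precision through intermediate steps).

Write 324 = (1 − δ)μ, so δ = 1 − 324/416.664 = 0.222395…
Then the exponent is δ²μ/2 = (μ − 324)²/(2μ) = 10.304006.

10.304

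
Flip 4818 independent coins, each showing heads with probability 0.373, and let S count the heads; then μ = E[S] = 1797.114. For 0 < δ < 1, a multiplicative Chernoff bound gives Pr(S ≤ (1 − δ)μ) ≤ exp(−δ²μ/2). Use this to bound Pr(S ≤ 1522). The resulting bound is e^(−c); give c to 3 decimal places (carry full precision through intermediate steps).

21.058

Write 1522 = (1 − δ)μ, so δ = 1 − 1522/1797.114 = 0.1530866…
Then the exponent is δ²μ/2 = (μ − 1522)²/(2μ) = 21.058128.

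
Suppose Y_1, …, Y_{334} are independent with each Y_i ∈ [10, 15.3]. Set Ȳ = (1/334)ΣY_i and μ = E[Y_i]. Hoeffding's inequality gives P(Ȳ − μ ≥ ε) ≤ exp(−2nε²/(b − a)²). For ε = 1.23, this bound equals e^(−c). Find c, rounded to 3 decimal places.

35.978

c = 2nε²/(b − a)² = 2·334·1.23² / 5.3² = 35.9778.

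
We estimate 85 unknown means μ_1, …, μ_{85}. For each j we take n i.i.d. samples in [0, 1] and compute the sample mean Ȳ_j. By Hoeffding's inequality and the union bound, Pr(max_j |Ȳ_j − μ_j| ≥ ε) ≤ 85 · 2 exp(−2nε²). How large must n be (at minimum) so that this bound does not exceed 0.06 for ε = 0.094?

Need 2·85·exp(−2nε²) ≤ 0.06, i.e. exp(−2nε²) ≤ 0.06/170.
So 2nε² ≥ ln(170/0.06) = 7.949209.
Hence n ≥ 7.949209/(2·0.094²) = 449.819.
The smallest integer n is 450.

450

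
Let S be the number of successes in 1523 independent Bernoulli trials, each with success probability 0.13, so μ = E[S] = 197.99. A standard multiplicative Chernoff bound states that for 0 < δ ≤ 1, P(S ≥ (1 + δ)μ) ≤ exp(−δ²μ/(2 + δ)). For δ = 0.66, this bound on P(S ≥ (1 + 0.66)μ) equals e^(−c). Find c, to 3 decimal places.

32.423

c = δ²μ/(2 + δ) = 0.66²·197.99/(2 + 0.66) = 32.4227.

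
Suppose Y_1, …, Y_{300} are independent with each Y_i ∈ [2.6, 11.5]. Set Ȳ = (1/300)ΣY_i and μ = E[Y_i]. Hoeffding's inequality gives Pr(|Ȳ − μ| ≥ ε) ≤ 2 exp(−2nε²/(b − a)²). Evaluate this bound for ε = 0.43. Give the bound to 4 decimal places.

0.4929

Exponent: 2nε²/(b − a)² = 2·300·0.43² / 8.9² = 1.40058.
Bound = 2·exp(−1.40058) = 0.49291.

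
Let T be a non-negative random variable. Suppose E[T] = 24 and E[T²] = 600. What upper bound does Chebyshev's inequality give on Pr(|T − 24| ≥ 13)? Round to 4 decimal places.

Var(T) = E[T²] − (E[T])² = 600 − 576 = 24.
Chebyshev's inequality: Pr(|T − μ| ≥ t) ≤ Var(T)/t² = 24/169 = 0.1420.

0.1420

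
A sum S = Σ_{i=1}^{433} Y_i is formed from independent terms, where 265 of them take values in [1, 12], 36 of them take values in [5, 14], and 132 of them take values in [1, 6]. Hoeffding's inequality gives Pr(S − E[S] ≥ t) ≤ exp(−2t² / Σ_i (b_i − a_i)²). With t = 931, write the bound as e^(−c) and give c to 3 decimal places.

Σ(b_i − a_i)² = 265·11² + 36·9² + 132·5² = 38281.
c = 2t² / 38281 = 2·931² / 38281 = 45.2841.

45.284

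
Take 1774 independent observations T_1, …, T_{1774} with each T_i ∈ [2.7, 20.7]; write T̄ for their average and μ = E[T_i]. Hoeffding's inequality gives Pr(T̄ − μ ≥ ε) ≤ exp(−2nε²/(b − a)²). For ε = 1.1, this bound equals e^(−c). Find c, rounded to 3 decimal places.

c = 2nε²/(b − a)² = 2·1774·1.1² / 18² = 13.2502.

13.250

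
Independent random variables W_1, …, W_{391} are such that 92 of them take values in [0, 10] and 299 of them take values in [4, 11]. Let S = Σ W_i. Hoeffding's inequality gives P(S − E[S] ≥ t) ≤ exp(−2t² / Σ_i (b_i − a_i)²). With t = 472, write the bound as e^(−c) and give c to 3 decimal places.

18.681

Σ(b_i − a_i)² = 92·10² + 299·7² = 23851.
c = 2t² / 23851 = 2·472² / 23851 = 18.6813.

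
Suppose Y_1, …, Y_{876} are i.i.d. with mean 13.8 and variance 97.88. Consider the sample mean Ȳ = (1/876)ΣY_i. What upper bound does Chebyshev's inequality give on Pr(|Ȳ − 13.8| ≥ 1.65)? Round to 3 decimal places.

Var(Ȳ) = Var(Y_i)/n = 97.88/876 = 0.11174.
Chebyshev: Pr(|Ȳ − 13.8| ≥ 1.65) ≤ Var(Ȳ)/(1.65)² = 97.88/(876·1.65²) = 0.0410.

0.041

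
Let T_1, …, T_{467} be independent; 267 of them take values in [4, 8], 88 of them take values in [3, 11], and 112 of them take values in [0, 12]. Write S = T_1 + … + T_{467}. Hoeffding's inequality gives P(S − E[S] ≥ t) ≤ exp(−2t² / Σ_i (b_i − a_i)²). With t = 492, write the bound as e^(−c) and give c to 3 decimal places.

18.597

Σ(b_i − a_i)² = 267·4² + 88·8² + 112·12² = 26032.
c = 2t² / 26032 = 2·492² / 26032 = 18.5974.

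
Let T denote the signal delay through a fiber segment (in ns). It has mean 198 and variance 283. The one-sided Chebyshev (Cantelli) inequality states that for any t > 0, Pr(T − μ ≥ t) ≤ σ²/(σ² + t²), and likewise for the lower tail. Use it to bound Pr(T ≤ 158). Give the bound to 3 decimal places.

0.150

Here σ² = 283 and t = 40, so σ² + t² = 1883.
Cantelli's bound: 283/1883 = 0.1503.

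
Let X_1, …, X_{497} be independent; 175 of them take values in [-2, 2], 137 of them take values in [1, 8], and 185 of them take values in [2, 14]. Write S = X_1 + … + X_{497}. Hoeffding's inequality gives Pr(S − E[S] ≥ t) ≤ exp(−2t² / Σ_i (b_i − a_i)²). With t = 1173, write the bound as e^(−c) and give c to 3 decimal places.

76.117

Σ(b_i − a_i)² = 175·4² + 137·7² + 185·12² = 36153.
c = 2t² / 36153 = 2·1173² / 36153 = 76.1170.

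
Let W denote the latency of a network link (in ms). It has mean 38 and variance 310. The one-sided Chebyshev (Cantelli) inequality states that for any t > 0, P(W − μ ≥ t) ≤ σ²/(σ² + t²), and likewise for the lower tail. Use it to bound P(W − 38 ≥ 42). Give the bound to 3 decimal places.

0.149

Here σ² = 310 and t = 42, so σ² + t² = 2074.
Cantelli's bound: 310/2074 = 0.1495.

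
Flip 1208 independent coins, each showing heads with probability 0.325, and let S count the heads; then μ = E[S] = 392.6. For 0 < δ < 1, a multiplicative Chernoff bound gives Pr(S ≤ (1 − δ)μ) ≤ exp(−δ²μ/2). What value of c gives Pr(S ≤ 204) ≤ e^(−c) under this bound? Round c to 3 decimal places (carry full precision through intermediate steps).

Write 204 = (1 − δ)μ, so δ = 1 − 204/392.6 = 0.4803872…
Then the exponent is δ²μ/2 = (μ − 204)²/(2μ) = 45.300509.

45.301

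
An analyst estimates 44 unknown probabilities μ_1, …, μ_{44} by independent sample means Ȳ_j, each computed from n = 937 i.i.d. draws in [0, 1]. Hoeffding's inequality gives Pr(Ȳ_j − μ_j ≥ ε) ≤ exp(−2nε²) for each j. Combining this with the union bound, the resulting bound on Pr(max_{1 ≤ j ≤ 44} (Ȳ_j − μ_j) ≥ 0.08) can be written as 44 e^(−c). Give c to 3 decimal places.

Union bound over the 44 events: Pr(max_{1 ≤ j ≤ 44} (Ȳ_j − μ_j) ≥ 0.08) ≤ 44·exp(−2nε²) = 44 exp(−2·937·0.08²).
So c = 2·937·0.08² = 11.9936.

11.994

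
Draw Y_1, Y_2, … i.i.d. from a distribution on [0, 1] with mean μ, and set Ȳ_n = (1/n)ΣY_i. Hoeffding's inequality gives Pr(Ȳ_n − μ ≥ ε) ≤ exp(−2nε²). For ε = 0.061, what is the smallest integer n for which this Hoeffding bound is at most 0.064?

Require exp(−2nε²) ≤ 0.064, i.e. 2nε² ≥ ln(1/0.064) = 2.748872.
So n ≥ 2.748872 / (2·0.061²) = 369.373.
The smallest integer n is 370.

370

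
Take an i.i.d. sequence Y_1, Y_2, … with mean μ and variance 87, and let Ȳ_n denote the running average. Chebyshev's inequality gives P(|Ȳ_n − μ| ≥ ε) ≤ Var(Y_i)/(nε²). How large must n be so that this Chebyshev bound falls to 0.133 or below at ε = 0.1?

65414

Require 87/(n·0.1²) ≤ 0.133, i.e. n ≥ 87/(0.133·0.1²) = 65413.534.
The smallest integer n is 65414.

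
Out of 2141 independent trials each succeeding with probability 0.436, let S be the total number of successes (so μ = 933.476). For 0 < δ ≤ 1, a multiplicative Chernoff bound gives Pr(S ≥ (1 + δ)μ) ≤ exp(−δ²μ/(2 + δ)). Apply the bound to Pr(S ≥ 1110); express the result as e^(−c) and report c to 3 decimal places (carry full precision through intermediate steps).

Write 1110 = (1 + δ)μ, so δ = 1110/933.476 − 1 = 0.189104…
Then the exponent is δ²μ/(2 + δ) = (1110 − μ)² / (μ·(2 + δ)) = 15.248881.

15.249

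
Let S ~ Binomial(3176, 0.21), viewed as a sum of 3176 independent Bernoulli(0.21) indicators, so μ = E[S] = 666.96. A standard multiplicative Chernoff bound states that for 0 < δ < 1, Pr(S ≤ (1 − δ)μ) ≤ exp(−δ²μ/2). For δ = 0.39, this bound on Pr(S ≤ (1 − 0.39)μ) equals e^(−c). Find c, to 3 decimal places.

50.722

c = δ²μ/2 = 0.39²·666.96/2 = 50.7223.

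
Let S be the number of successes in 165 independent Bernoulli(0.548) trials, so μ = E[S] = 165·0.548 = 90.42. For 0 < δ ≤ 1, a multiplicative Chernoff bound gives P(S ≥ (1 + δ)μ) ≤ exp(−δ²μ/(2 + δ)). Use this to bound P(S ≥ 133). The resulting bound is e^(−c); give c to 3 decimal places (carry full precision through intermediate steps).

8.115

Write 133 = (1 + δ)μ, so δ = 133/90.42 − 1 = 0.4709135…
Then the exponent is δ²μ/(2 + δ) = (133 − μ)² / (μ·(2 + δ)) = 8.115014.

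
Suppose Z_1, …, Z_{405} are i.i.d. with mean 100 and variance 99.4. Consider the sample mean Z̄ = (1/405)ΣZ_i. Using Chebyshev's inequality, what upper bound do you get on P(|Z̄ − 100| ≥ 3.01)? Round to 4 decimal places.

0.0271

Var(Z̄) = Var(Z_i)/n = 99.4/405 = 0.24543.
Chebyshev: P(|Z̄ − 100| ≥ 3.01) ≤ Var(Z̄)/(3.01)² = 99.4/(405·3.01²) = 0.0271.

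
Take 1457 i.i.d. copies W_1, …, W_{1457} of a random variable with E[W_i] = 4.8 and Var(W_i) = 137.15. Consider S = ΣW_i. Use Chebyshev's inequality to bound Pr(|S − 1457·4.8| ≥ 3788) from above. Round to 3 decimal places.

Var(S) = n·Var(W_i) = 1457·137.15 = 199827.55.
Chebyshev: Pr(|S − 1457·4.8| ≥ 3788) ≤ Var(S)/3788² = 199827.55/14348944 = 0.0139.

0.014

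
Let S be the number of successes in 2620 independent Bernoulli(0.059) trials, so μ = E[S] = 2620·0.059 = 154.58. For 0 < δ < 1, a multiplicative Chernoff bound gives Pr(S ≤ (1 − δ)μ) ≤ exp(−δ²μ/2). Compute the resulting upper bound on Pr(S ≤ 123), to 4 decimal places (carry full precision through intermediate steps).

Write 123 = (1 − δ)μ, so δ = 1 − 123/154.58 = 0.2042955…
Then the exponent is δ²μ/2 = (μ − 123)²/(2μ) = 3.225826.
Bound = exp(−3.225826) = 0.03972.

0.0397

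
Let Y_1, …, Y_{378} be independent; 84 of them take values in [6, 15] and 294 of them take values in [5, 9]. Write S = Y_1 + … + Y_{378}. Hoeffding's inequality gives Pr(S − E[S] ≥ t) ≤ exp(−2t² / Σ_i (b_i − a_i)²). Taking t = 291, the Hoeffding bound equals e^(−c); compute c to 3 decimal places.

14.717

Σ(b_i − a_i)² = 84·9² + 294·4² = 11508.
c = 2t² / 11508 = 2·291² / 11508 = 14.7169.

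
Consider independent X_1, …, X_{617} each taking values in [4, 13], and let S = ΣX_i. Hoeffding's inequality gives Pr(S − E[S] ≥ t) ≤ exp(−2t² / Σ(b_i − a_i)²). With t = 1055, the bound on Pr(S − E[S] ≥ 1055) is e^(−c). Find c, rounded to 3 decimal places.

44.541

Σ(b_i − a_i)² = 617·(9)² = 49977.
c = 2t²/49977 = 2·1055²/49977 = 44.5415.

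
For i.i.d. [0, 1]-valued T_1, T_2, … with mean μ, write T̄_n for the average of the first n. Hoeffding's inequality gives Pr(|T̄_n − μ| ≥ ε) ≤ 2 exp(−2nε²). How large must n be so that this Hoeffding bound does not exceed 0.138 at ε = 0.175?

44

Require 2·exp(−2nε²) ≤ 0.138, i.e. 2nε² ≥ ln(2/0.138) = 2.673649.
So n ≥ 2.673649 / (2·0.175²) = 43.651.
The smallest integer n is 44.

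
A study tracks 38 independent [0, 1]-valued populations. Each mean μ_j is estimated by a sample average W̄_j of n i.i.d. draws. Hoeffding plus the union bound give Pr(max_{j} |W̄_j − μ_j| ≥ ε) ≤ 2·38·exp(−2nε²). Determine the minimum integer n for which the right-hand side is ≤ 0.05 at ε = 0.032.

3578

Need 2·38·exp(−2nε²) ≤ 0.05, i.e. exp(−2nε²) ≤ 0.05/76.
So 2nε² ≥ ln(76/0.05) = 7.326466.
Hence n ≥ 7.326466/(2·0.032²) = 3577.376.
The smallest integer n is 3578.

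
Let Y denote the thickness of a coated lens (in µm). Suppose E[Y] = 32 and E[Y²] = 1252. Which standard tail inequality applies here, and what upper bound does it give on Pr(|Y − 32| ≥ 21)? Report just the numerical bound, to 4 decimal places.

0.5170

The first two moments determine the variance, so Chebyshev's inequality is the sharpest standard bound available.
Var(Y) = E[Y²] − (E[Y])² = 1252 − 1024 = 228.
Chebyshev's inequality: Pr(|Y − μ| ≥ t) ≤ Var(Y)/t² = 228/441 = 0.5170.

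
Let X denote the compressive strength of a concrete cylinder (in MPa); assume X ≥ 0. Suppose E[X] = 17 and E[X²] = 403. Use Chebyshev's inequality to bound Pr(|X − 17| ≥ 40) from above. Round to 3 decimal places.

0.071

Var(X) = E[X²] − (E[X])² = 403 − 289 = 114.
Chebyshev's inequality: Pr(|X − μ| ≥ t) ≤ Var(X)/t² = 114/1600 = 0.0712.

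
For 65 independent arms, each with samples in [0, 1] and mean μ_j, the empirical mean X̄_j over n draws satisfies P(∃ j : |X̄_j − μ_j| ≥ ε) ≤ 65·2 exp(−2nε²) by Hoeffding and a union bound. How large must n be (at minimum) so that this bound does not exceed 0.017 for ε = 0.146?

Need 2·65·exp(−2nε²) ≤ 0.017, i.e. exp(−2nε²) ≤ 0.017/130.
So 2nε² ≥ ln(130/0.017) = 8.942076.
Hence n ≥ 8.942076/(2·0.146²) = 209.750.
The smallest integer n is 210.

210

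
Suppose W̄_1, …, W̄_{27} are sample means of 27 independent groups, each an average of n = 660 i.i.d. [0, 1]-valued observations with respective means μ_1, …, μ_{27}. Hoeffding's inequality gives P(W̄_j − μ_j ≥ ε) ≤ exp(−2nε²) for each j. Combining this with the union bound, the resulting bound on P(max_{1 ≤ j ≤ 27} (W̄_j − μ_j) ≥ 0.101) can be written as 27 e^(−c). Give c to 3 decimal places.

13.465

Union bound over the 27 events: P(max_{1 ≤ j ≤ 27} (W̄_j − μ_j) ≥ 0.101) ≤ 27·exp(−2nε²) = 27 exp(−2·660·0.101²).
So c = 2·660·0.101² = 13.4653.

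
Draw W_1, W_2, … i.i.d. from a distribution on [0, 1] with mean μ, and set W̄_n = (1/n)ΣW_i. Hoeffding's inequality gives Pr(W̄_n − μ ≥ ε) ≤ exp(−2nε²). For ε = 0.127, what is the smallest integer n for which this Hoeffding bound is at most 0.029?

Require exp(−2nε²) ≤ 0.029, i.e. 2nε² ≥ ln(1/0.029) = 3.540459.
So n ≥ 3.540459 / (2·0.127²) = 109.754.
The smallest integer n is 110.

110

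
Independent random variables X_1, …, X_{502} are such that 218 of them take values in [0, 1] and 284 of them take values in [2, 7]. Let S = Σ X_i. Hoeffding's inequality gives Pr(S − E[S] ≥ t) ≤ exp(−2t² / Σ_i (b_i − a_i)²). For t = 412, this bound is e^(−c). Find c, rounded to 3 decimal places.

Σ(b_i − a_i)² = 218·1² + 284·5² = 7318.
c = 2t² / 7318 = 2·412² / 7318 = 46.3908.

46.391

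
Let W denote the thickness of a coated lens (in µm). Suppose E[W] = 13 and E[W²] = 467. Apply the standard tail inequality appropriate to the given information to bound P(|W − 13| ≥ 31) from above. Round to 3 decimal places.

0.310

The first two moments determine the variance, so Chebyshev's inequality is the sharpest standard bound available.
Var(W) = E[W²] − (E[W])² = 467 − 169 = 298.
Chebyshev's inequality: P(|W − μ| ≥ t) ≤ Var(W)/t² = 298/961 = 0.3101.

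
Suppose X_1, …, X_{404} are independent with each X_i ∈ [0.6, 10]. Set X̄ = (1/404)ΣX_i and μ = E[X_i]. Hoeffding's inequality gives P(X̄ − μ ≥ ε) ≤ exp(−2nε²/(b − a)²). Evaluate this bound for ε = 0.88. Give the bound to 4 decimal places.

Exponent: 2nε²/(b − a)² = 2·404·0.88² / 9.4² = 7.08143.
Bound = exp(−7.08143) = 0.00084.

0.0008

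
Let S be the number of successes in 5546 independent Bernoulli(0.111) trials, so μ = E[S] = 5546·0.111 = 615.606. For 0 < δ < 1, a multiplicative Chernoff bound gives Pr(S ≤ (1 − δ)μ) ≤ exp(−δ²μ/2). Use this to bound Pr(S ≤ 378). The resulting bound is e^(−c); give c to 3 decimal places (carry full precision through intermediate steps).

45.855

Write 378 = (1 − δ)μ, so δ = 1 − 378/615.606 = 0.3859709…
Then the exponent is δ²μ/2 = (μ − 378)²/(2μ) = 45.854500.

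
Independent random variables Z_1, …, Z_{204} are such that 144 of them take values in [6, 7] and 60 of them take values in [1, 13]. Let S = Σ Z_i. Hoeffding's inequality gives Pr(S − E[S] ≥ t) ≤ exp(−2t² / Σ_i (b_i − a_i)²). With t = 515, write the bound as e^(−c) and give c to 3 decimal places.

Σ(b_i − a_i)² = 144·1² + 60·12² = 8784.
c = 2t² / 8784 = 2·515² / 8784 = 60.3882.

60.388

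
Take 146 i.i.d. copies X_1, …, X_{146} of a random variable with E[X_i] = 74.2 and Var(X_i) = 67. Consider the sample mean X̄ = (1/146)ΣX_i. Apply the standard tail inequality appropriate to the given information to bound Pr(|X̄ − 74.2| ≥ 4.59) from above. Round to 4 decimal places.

0.0218

With mean and variance of each term known, Chebyshev's inequality bounds the deviation of the sum (or sample mean).
Var(X̄) = Var(X_i)/n = 67/146 = 0.4589.
Chebyshev: Pr(|X̄ − 74.2| ≥ 4.59) ≤ Var(X̄)/(4.59)² = 67/(146·4.59²) = 0.0218.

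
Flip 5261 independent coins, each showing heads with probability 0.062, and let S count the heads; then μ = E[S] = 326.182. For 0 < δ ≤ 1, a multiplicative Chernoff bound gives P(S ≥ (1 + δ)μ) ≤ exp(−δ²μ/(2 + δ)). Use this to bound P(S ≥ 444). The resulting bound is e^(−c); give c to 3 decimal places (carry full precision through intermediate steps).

18.023

Write 444 = (1 + δ)μ, so δ = 444/326.182 − 1 = 0.3612033…
Then the exponent is δ²μ/(2 + δ) = (444 − μ)² / (μ·(2 + δ)) = 18.023118.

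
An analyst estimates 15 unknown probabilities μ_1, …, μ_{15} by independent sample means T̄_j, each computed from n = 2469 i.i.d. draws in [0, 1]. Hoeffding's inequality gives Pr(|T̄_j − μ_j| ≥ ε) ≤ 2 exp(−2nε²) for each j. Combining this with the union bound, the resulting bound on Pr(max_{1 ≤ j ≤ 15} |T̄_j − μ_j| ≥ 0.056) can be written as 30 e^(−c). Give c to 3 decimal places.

15.486

Union bound over the 15 events: Pr(max_{1 ≤ j ≤ 15} |T̄_j − μ_j| ≥ 0.056) ≤ 15·2·exp(−2nε²) = 30 exp(−2·2469·0.056²).
So c = 2·2469·0.056² = 15.4856.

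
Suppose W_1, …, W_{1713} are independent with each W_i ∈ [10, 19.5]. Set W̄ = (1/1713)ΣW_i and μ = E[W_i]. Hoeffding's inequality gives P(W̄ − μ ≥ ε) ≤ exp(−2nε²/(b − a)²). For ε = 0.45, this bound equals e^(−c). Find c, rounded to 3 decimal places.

c = 2nε²/(b − a)² = 2·1713·0.45² / 9.5² = 7.6871.

7.687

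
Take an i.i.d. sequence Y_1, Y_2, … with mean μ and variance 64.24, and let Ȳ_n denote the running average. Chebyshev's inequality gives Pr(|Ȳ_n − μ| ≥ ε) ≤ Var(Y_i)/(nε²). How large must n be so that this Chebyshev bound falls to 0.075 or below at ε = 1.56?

352

Require 64.24/(n·1.56²) ≤ 0.075, i.e. n ≥ 64.24/(0.075·1.56²) = 351.961.
The smallest integer n is 352.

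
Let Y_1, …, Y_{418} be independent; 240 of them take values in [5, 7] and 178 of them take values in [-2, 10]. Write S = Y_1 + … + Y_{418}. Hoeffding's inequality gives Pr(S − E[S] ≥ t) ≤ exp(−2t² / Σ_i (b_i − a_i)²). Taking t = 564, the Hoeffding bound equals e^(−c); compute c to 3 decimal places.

Σ(b_i − a_i)² = 240·2² + 178·12² = 26592.
c = 2t² / 26592 = 2·564² / 26592 = 23.9242.

23.924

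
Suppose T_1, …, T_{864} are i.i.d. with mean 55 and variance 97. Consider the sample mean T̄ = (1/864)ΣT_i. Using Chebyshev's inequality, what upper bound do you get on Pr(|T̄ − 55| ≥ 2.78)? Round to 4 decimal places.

Var(T̄) = Var(T_i)/n = 97/864 = 0.11227.
Chebyshev: Pr(|T̄ − 55| ≥ 2.78) ≤ Var(T̄)/(2.78)² = 97/(864·2.78²) = 0.0145.

0.0145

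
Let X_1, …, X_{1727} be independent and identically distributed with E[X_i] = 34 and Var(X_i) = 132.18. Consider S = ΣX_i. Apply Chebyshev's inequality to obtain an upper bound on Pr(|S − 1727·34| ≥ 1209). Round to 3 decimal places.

0.156

Var(S) = n·Var(X_i) = 1727·132.18 = 228274.86.
Chebyshev: Pr(|S − 1727·34| ≥ 1209) ≤ Var(S)/1209² = 228274.86/1461681 = 0.1562.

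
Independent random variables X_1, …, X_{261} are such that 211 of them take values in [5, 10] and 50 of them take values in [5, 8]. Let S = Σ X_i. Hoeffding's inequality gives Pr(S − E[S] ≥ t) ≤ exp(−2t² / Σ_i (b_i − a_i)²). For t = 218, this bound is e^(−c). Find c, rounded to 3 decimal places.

Σ(b_i − a_i)² = 211·5² + 50·3² = 5725.
c = 2t² / 5725 = 2·218² / 5725 = 16.6023.

16.602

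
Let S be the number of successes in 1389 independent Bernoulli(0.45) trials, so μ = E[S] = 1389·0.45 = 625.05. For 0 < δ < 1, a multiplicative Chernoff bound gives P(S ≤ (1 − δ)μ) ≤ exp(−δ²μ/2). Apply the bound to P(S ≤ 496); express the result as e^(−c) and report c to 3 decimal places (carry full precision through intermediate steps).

Write 496 = (1 − δ)μ, so δ = 1 − 496/625.05 = 0.2064635…
Then the exponent is δ²μ/2 = (μ − 496)²/(2μ) = 13.322056.

13.322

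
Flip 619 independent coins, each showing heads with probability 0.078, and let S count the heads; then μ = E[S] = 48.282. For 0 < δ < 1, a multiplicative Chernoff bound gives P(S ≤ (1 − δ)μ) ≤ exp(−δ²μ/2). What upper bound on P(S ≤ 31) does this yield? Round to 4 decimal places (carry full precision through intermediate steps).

0.0454

Write 31 = (1 − δ)μ, so δ = 1 − 31/48.282 = 0.3579388…
Then the exponent is δ²μ/2 = (μ − 31)²/(2μ) = 3.092949.
Bound = exp(−3.092949) = 0.04537.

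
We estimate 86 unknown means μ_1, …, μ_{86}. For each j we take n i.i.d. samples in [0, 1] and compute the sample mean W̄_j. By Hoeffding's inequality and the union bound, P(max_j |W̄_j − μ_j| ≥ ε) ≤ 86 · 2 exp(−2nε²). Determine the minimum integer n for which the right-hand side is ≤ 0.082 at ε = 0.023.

Need 2·86·exp(−2nε²) ≤ 0.082, i.e. exp(−2nε²) ≤ 0.082/172.
So 2nε² ≥ ln(172/0.082) = 7.648531.
Hence n ≥ 7.648531/(2·0.023²) = 7229.235.
The smallest integer n is 7230.

7230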